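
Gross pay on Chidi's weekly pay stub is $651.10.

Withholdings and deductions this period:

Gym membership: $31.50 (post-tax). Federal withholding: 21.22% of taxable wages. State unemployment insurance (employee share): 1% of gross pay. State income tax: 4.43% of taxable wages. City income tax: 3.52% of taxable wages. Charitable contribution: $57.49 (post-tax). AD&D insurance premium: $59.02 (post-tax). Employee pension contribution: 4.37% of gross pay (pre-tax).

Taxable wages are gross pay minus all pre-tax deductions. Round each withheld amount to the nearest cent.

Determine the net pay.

$286.50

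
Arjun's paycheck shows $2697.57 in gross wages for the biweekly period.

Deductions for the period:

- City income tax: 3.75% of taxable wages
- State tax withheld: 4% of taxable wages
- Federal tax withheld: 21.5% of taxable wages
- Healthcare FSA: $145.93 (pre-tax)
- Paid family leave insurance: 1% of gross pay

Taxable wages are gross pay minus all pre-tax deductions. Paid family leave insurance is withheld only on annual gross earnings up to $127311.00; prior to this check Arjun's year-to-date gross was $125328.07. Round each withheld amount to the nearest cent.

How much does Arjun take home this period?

Healthcare FSA: $145.93
Taxable wages = $2697.57 − $145.93 = $2551.64
City income tax: $2551.64 × 0.0375 = $95.69
Federal tax withheld: $2551.64 × 0.215 = $548.60
State tax withheld: $2551.64 × 0.04 = $102.07
Paid family leave insurance: only $127311.00 − $125328.07 = $1982.93 of this check is subject → $1982.93 × 0.01 = $19.83
Total deductions = $145.93 + $95.69 + $548.60 + $102.07 + $19.83 = $912.12
Net pay = $2697.57 − $912.12 = $1785.45

$1785.45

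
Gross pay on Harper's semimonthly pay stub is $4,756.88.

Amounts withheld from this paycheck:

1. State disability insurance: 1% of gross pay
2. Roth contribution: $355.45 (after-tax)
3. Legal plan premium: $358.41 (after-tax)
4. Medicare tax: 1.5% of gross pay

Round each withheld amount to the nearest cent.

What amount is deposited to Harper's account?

$3,924.10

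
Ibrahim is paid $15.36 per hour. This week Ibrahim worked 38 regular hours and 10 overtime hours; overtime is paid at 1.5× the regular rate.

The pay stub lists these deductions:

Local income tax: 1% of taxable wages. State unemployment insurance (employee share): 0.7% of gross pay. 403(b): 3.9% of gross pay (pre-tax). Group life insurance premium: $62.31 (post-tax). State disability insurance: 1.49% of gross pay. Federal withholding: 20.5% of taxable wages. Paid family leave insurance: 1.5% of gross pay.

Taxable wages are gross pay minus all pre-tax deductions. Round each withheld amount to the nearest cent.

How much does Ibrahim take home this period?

$521.78

Regular pay: 38 × $15.36 = $583.68
Overtime pay: 10 × $15.36 × 1.5 = $230.40
Gross pay = $583.68 + $230.40 = $814.08
403(b): $814.08 × 0.039 = $31.75
Taxable wages = $814.08 − $31.75 = $782.33
Federal withholding: $782.33 × 0.205 = $160.38
Local income tax: $782.33 × 0.01 = $7.82
State unemployment insurance (employee share): $814.08 × 0.007 = $5.70
State disability insurance: $814.08 × 0.0149 = $12.13
Paid family leave insurance: $814.08 × 0.015 = $12.21
Group life insurance premium: $62.31
Total deductions = $31.75 + $160.38 + $7.82 + $5.70 + $12.13 + $12.21 + $62.31 = $292.30
Net pay = $814.08 − $292.30 = $521.78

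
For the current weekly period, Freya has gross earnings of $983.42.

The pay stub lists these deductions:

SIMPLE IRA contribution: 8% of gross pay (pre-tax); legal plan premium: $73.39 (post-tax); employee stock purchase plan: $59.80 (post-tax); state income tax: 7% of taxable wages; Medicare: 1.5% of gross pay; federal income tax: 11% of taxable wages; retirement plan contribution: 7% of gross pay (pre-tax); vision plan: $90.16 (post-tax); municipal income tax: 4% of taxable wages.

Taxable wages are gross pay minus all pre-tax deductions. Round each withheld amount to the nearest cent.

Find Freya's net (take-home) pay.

$413.91

Retirement plan contribution: $983.42 × 0.07 = $68.84
SIMPLE IRA contribution: $983.42 × 0.08 = $78.67
Pre-tax total = $68.84 + $78.67 = $147.51
Taxable wages = $983.42 − $147.51 = $835.91
Federal income tax: $835.91 × 0.11 = $91.95
Municipal income tax: $835.91 × 0.04 = $33.44
State income tax: $835.91 × 0.07 = $58.51
Medicare: $983.42 × 0.015 = $14.75
Vision plan: $90.16
Legal plan premium: $73.39
Employee stock purchase plan: $59.80
Total deductions = $68.84 + $78.67 + $91.95 + $33.44 + $58.51 + $14.75 + $90.16 + $73.39 + $59.80 = $569.51
Net pay = $983.42 − $569.51 = $413.91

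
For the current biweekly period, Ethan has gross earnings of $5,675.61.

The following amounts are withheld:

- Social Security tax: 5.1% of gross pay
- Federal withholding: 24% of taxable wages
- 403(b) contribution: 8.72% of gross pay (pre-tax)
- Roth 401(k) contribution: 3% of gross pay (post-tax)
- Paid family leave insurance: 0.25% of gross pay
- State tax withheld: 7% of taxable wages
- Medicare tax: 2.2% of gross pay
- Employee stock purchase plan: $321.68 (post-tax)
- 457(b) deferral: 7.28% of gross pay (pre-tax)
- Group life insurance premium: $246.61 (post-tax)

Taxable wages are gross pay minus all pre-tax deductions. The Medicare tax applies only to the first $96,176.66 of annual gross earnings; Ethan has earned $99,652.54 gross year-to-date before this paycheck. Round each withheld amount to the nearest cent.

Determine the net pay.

$2,247.38

403(b) contribution: $5,675.61 × 0.0872 = $494.91
457(b) deferral: $5,675.61 × 0.0728 = $413.18
Pre-tax total = $494.91 + $413.18 = $908.09
Taxable wages = $5,675.61 − $908.09 = $4,767.52
State tax withheld: $4,767.52 × 0.07 = $333.73
Federal withholding: $4,767.52 × 0.24 = $1,144.20
Paid family leave insurance: $5,675.61 × 0.0025 = $14.19
Medicare tax: annual cap $96,176.66 already reached (YTD $99,652.54), so $0.00
Social Security tax: $5,675.61 × 0.051 = $289.46
Employee stock purchase plan: $321.68
Roth 401(k) contribution: $5,675.61 × 0.03 = $170.27
Group life insurance premium: $246.61
Total deductions = $494.91 + $413.18 + $333.73 + $1,144.20 + $14.19 + $0.00 + $289.46 + $321.68 + $170.27 + $246.61 = $3,428.23
Net pay = $5,675.61 − $3,428.23 = $2,247.38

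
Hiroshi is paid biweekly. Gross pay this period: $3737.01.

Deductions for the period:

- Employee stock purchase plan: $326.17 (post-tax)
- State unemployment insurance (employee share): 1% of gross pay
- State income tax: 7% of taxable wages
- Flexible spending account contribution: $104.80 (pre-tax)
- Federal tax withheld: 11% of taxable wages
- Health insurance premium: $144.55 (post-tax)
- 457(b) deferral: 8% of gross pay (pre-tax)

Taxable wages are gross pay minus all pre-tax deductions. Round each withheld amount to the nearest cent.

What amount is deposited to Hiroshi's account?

Flexible spending account contribution: $104.80
457(b) deferral: $3737.01 × 0.08 = $298.96
Pre-tax total = $104.80 + $298.96 = $403.76
Taxable wages = $3737.01 − $403.76 = $3333.25
Federal tax withheld: $3333.25 × 0.11 = $366.66
State income tax: $3333.25 × 0.07 = $233.33
State unemployment insurance (employee share): $3737.01 × 0.01 = $37.37
Employee stock purchase plan: $326.17
Health insurance premium: $144.55
Total deductions = $104.80 + $298.96 + $366.66 + $233.33 + $37.37 + $326.17 + $144.55 = $1511.84
Net pay = $3737.01 − $1511.84 = $2225.17

$2225.17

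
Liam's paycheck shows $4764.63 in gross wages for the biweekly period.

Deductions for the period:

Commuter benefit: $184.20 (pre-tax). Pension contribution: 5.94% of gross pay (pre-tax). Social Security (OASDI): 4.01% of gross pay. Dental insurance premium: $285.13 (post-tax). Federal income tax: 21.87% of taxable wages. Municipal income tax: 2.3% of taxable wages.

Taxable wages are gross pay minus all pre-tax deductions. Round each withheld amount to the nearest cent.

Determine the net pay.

$2782.54

Pension contribution: $4764.63 × 0.0594 = $283.02
Commuter benefit: $184.20
Pre-tax total = $283.02 + $184.20 = $467.22
Taxable wages = $4764.63 − $467.22 = $4297.41
Federal income tax: $4297.41 × 0.2187 = $939.84
Municipal income tax: $4297.41 × 0.023 = $98.84
Social Security (OASDI): $4764.63 × 0.0401 = $191.06
Dental insurance premium: $285.13
Total deductions = $283.02 + $184.20 + $939.84 + $98.84 + $191.06 + $285.13 = $1982.09
Net pay = $4764.63 − $1982.09 = $2782.54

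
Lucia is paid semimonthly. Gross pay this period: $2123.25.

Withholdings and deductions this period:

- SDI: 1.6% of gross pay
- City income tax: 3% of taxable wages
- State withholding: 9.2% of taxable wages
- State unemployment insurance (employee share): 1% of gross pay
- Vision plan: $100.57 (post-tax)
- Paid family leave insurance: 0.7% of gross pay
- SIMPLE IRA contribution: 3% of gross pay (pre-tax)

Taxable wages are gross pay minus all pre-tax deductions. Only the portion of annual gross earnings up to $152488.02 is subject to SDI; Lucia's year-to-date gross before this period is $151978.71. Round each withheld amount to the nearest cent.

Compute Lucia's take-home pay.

$1663.47

SIMPLE IRA contribution: $2123.25 × 0.03 = $63.70
Taxable wages = $2123.25 − $63.70 = $2059.55
City income tax: $2059.55 × 0.03 = $61.79
State withholding: $2059.55 × 0.092 = $189.48
State unemployment insurance (employee share): $2123.25 × 0.01 = $21.23
SDI: only $152488.02 − $151978.71 = $509.31 of this check is subject → $509.31 × 0.016 = $8.15
Paid family leave insurance: $2123.25 × 0.007 = $14.86
Vision plan: $100.57
Total deductions = $63.70 + $61.79 + $189.48 + $21.23 + $8.15 + $14.86 + $100.57 = $459.78
Net pay = $2123.25 − $459.78 = $1663.47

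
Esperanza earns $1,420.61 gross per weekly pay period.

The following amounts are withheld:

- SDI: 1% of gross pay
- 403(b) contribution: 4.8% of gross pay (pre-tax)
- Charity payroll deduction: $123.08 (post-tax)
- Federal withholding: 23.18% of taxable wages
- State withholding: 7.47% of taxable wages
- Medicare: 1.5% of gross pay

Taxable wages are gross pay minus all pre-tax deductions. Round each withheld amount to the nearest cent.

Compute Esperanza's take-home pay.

$779.30

403(b) contribution: $1,420.61 × 0.048 = $68.19
Taxable wages = $1,420.61 − $68.19 = $1,352.42
State withholding: $1,352.42 × 0.0747 = $101.03
Federal withholding: $1,352.42 × 0.2318 = $313.49
SDI: $1,420.61 × 0.01 = $14.21
Medicare: $1,420.61 × 0.015 = $21.31
Charity payroll deduction: $123.08
Total deductions = $68.19 + $101.03 + $313.49 + $14.21 + $21.31 + $123.08 = $641.31
Net pay = $1,420.61 − $641.31 = $779.30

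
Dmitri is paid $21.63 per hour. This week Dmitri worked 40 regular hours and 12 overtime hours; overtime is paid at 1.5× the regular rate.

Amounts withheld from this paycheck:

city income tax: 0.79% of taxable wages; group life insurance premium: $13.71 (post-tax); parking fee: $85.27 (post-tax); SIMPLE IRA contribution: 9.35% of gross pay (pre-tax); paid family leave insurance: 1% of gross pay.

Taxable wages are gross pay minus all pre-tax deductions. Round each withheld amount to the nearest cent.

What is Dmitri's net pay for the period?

Regular pay: 40 × $21.63 = $865.20
Overtime pay: 12 × $21.63 × 1.5 = $389.34
Gross pay = $865.20 + $389.34 = $1,254.54
SIMPLE IRA contribution: $1,254.54 × 0.0935 = $117.30
Taxable wages = $1,254.54 − $117.30 = $1,137.24
City income tax: $1,137.24 × 0.0079 = $8.98
Paid family leave insurance: $1,254.54 × 0.01 = $12.55
Parking fee: $85.27
Group life insurance premium: $13.71
Total deductions = $117.30 + $8.98 + $12.55 + $85.27 + $13.71 = $237.81
Net pay = $1,254.54 − $237.81 = $1,016.73

$1,016.73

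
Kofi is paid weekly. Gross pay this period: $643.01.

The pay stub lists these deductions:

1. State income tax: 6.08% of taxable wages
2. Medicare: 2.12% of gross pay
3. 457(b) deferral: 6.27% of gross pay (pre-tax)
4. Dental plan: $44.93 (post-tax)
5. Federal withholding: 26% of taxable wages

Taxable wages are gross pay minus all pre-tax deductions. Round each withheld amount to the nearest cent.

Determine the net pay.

$350.79

457(b) deferral: $643.01 × 0.0627 = $40.32
Taxable wages = $643.01 − $40.32 = $602.69
Federal withholding: $602.69 × 0.26 = $156.70
State income tax: $602.69 × 0.0608 = $36.64
Medicare: $643.01 × 0.0212 = $13.63
Dental plan: $44.93
Total deductions = $40.32 + $156.70 + $36.64 + $13.63 + $44.93 = $292.22
Net pay = $643.01 − $292.22 = $350.79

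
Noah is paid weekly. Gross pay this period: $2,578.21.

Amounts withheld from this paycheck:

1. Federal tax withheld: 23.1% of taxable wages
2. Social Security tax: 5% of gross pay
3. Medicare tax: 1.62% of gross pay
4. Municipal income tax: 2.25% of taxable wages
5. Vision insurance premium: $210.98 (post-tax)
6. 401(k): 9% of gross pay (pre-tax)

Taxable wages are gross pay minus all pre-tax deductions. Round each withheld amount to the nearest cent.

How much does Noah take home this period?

$1,369.75

401(k): $2,578.21 × 0.09 = $232.04
Taxable wages = $2,578.21 − $232.04 = $2,346.17
Federal tax withheld: $2,346.17 × 0.231 = $541.97
Municipal income tax: $2,346.17 × 0.0225 = $52.79
Medicare tax: $2,578.21 × 0.0162 = $41.77
Social Security tax: $2,578.21 × 0.05 = $128.91
Vision insurance premium: $210.98
Total deductions = $232.04 + $541.97 + $52.79 + $41.77 + $128.91 + $210.98 = $1,208.46
Net pay = $2,578.21 − $1,208.46 = $1,369.75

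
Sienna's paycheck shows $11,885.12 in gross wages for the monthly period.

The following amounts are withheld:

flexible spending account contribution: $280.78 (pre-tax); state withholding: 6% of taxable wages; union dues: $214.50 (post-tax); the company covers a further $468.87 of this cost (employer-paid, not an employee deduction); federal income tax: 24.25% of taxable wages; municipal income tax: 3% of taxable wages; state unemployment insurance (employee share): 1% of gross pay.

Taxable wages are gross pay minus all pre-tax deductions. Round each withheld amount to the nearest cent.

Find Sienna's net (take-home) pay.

$7,412.55

Flexible spending account contribution: $280.78
Taxable wages = $11,885.12 − $280.78 = $11,604.34
Municipal income tax: $11,604.34 × 0.03 = $348.13
Federal income tax: $11,604.34 × 0.2425 = $2,814.05
State withholding: $11,604.34 × 0.06 = $696.26
State unemployment insurance (employee share): $11,885.12 × 0.01 = $118.85
Union dues: $214.50
(Employer's $468.87 toward union dues is not withheld from the employee.)
Total deductions = $280.78 + $348.13 + $2,814.05 + $696.26 + $118.85 + $214.50 = $4,472.57
Net pay = $11,885.12 − $4,472.57 = $7,412.55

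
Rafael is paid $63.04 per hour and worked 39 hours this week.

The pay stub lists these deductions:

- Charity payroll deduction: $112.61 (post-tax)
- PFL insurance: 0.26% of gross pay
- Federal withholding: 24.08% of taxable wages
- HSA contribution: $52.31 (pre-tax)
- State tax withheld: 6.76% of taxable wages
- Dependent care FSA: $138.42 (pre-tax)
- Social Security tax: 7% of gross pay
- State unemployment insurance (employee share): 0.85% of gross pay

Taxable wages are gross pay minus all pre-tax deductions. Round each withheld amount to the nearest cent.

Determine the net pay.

$1256.43

Gross pay: 39 × $63.04 = $2458.56
HSA contribution: $52.31
Dependent care FSA: $138.42
Pre-tax total = $52.31 + $138.42 = $190.73
Taxable wages = $2458.56 − $190.73 = $2267.83
Federal withholding: $2267.83 × 0.2408 = $546.09
State tax withheld: $2267.83 × 0.0676 = $153.31
PFL insurance: $2458.56 × 0.0026 = $6.39
Social Security tax: $2458.56 × 0.07 = $172.10
State unemployment insurance (employee share): $2458.56 × 0.0085 = $20.90
Charity payroll deduction: $112.61
Total deductions = $52.31 + $138.42 + $546.09 + $153.31 + $6.39 + $172.10 + $20.90 + $112.61 = $1202.13
Net pay = $2458.56 − $1202.13 = $1256.43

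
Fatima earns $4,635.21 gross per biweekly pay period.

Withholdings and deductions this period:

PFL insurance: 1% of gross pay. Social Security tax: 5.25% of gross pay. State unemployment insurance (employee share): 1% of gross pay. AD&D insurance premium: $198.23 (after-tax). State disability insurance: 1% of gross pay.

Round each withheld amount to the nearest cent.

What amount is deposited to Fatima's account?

$4,054.58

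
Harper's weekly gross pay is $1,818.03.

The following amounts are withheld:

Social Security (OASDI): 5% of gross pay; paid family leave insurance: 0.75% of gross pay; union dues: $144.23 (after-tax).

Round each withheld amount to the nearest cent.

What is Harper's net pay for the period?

$1,569.26

Social Security (OASDI): $1,818.03 × 0.05 = $90.90
Paid family leave insurance: $1,818.03 × 0.0075 = $13.64
Union dues: $144.23
Total deductions = $90.90 + $13.64 + $144.23 = $248.77
Net pay = $1,818.03 − $248.77 = $1,569.26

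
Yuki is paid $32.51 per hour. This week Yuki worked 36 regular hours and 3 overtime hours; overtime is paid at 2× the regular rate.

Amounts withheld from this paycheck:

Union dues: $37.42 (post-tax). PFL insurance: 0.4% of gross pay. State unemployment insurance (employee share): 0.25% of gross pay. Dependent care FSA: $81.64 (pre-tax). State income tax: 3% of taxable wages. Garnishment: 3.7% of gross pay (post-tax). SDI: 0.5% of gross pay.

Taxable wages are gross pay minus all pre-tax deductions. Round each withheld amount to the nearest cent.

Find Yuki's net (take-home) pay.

Regular pay: 36 × $32.51 = $1,170.36
Overtime pay: 3 × $32.51 × 2 = $195.06
Gross pay = $1,170.36 + $195.06 = $1,365.42
Dependent care FSA: $81.64
Taxable wages = $1,365.42 − $81.64 = $1,283.78
State income tax: $1,283.78 × 0.03 = $38.51
SDI: $1,365.42 × 0.005 = $6.83
PFL insurance: $1,365.42 × 0.004 = $5.46
State unemployment insurance (employee share): $1,365.42 × 0.0025 = $3.41
Union dues: $37.42
Garnishment: $1,365.42 × 0.037 = $50.52
Total deductions = $81.64 + $38.51 + $6.83 + $5.46 + $3.41 + $37.42 + $50.52 = $223.79
Net pay = $1,365.42 − $223.79 = $1,141.63

$1,141.63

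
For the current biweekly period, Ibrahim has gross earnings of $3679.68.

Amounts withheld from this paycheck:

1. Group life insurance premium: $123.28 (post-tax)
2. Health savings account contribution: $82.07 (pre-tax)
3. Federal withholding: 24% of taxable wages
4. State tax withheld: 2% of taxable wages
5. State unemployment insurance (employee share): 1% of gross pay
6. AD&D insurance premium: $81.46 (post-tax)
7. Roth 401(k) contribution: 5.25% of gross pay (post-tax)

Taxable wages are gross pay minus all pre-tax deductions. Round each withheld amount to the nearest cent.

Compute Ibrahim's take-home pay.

$2227.51

Health savings account contribution: $82.07
Taxable wages = $3679.68 − $82.07 = $3597.61
Federal withholding: $3597.61 × 0.24 = $863.43
State tax withheld: $3597.61 × 0.02 = $71.95
State unemployment insurance (employee share): $3679.68 × 0.01 = $36.80
AD&D insurance premium: $81.46
Roth 401(k) contribution: $3679.68 × 0.0525 = $193.18
Group life insurance premium: $123.28
Total deductions = $82.07 + $863.43 + $71.95 + $36.80 + $81.46 + $193.18 + $123.28 = $1452.17
Net pay = $3679.68 − $1452.17 = $2227.51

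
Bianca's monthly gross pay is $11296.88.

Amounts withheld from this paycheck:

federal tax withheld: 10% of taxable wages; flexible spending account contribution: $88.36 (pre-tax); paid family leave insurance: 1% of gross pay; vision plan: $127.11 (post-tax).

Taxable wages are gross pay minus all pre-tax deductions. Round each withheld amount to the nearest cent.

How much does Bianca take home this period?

Flexible spending account contribution: $88.36
Taxable wages = $11296.88 − $88.36 = $11208.52
Federal tax withheld: $11208.52 × 0.1 = $1120.85
Paid family leave insurance: $11296.88 × 0.01 = $112.97
Vision plan: $127.11
Total deductions = $88.36 + $1120.85 + $112.97 + $127.11 = $1449.29
Net pay = $11296.88 − $1449.29 = $9847.59

$9847.59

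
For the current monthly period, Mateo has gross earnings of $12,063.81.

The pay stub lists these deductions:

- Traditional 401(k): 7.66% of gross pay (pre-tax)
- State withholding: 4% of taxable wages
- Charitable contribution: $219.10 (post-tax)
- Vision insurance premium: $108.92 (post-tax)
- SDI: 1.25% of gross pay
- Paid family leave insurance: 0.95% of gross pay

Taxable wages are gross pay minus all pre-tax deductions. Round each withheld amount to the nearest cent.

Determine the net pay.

$10,100.70

Traditional 401(k): $12,063.81 × 0.0766 = $924.09
Taxable wages = $12,063.81 − $924.09 = $11,139.72
State withholding: $11,139.72 × 0.04 = $445.59
Paid family leave insurance: $12,063.81 × 0.0095 = $114.61
SDI: $12,063.81 × 0.0125 = $150.80
Charitable contribution: $219.10
Vision insurance premium: $108.92
Total deductions = $924.09 + $445.59 + $114.61 + $150.80 + $219.10 + $108.92 = $1,963.11
Net pay = $12,063.81 − $1,963.11 = $10,100.70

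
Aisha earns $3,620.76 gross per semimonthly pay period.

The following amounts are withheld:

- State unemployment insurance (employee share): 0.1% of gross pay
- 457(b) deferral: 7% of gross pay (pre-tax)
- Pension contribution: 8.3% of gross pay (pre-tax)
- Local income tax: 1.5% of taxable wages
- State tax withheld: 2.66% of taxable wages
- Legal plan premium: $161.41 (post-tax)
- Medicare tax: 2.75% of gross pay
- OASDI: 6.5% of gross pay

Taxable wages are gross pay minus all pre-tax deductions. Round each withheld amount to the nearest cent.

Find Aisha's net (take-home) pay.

$2,439.26

Pension contribution: $3,620.76 × 0.083 = $300.52
457(b) deferral: $3,620.76 × 0.07 = $253.45
Pre-tax total = $300.52 + $253.45 = $553.97
Taxable wages = $3,620.76 − $553.97 = $3,066.79
Local income tax: $3,066.79 × 0.015 = $46.00
State tax withheld: $3,066.79 × 0.0266 = $81.58
Medicare tax: $3,620.76 × 0.0275 = $99.57
OASDI: $3,620.76 × 0.065 = $235.35
State unemployment insurance (employee share): $3,620.76 × 0.001 = $3.62
Legal plan premium: $161.41
Total deductions = $300.52 + $253.45 + $46.00 + $81.58 + $99.57 + $235.35 + $3.62 + $161.41 = $1,181.50
Net pay = $3,620.76 − $1,181.50 = $2,439.26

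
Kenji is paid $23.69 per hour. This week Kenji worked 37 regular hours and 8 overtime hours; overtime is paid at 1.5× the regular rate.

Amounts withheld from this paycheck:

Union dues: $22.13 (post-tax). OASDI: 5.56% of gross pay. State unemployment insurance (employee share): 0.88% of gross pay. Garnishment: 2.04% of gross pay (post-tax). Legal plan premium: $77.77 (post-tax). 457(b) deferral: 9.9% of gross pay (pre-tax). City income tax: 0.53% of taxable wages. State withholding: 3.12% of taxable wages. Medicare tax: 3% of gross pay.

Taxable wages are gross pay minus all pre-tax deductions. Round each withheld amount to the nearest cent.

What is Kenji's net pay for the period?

$774.56

Regular pay: 37 × $23.69 = $876.53
Overtime pay: 8 × $23.69 × 1.5 = $284.28
Gross pay = $876.53 + $284.28 = $1,160.81
457(b) deferral: $1,160.81 × 0.099 = $114.92
Taxable wages = $1,160.81 − $114.92 = $1,045.89
City income tax: $1,045.89 × 0.0053 = $5.54
State withholding: $1,045.89 × 0.0312 = $32.63
State unemployment insurance (employee share): $1,160.81 × 0.0088 = $10.22
OASDI: $1,160.81 × 0.0556 = $64.54
Medicare tax: $1,160.81 × 0.03 = $34.82
Garnishment: $1,160.81 × 0.0204 = $23.68
Legal plan premium: $77.77
Union dues: $22.13
Total deductions = $114.92 + $5.54 + $32.63 + $10.22 + $64.54 + $34.82 + $23.68 + $77.77 + $22.13 = $386.25
Net pay = $1,160.81 − $386.25 = $774.56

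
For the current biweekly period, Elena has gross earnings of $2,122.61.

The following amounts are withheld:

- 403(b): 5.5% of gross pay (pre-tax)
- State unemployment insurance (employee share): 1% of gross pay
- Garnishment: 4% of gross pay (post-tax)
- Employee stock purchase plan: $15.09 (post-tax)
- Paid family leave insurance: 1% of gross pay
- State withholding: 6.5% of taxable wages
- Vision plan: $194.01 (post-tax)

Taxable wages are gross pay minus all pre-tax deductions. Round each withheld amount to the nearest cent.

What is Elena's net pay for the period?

403(b): $2,122.61 × 0.055 = $116.74
Taxable wages = $2,122.61 − $116.74 = $2,005.87
State withholding: $2,005.87 × 0.065 = $130.38
State unemployment insurance (employee share): $2,122.61 × 0.01 = $21.23
Paid family leave insurance: $2,122.61 × 0.01 = $21.23
Garnishment: $2,122.61 × 0.04 = $84.90
Employee stock purchase plan: $15.09
Vision plan: $194.01
Total deductions = $116.74 + $130.38 + $21.23 + $21.23 + $84.90 + $15.09 + $194.01 = $583.58
Net pay = $2,122.61 − $583.58 = $1,539.03

$1,539.03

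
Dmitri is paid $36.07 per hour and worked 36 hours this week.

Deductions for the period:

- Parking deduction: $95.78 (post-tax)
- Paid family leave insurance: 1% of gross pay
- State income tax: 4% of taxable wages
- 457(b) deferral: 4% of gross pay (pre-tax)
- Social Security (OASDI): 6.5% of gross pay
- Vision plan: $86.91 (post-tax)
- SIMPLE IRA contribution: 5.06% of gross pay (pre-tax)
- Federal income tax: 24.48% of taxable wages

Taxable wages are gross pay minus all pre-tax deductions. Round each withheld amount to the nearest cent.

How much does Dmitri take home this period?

$564.48

Gross pay: 36 × $36.07 = $1,298.52
SIMPLE IRA contribution: $1,298.52 × 0.0506 = $65.71
457(b) deferral: $1,298.52 × 0.04 = $51.94
Pre-tax total = $65.71 + $51.94 = $117.65
Taxable wages = $1,298.52 − $117.65 = $1,180.87
State income tax: $1,180.87 × 0.04 = $47.23
Federal income tax: $1,180.87 × 0.2448 = $289.08
Paid family leave insurance: $1,298.52 × 0.01 = $12.99
Social Security (OASDI): $1,298.52 × 0.065 = $84.40
Vision plan: $86.91
Parking deduction: $95.78
Total deductions = $65.71 + $51.94 + $47.23 + $289.08 + $12.99 + $84.40 + $86.91 + $95.78 = $734.04
Net pay = $1,298.52 − $734.04 = $564.48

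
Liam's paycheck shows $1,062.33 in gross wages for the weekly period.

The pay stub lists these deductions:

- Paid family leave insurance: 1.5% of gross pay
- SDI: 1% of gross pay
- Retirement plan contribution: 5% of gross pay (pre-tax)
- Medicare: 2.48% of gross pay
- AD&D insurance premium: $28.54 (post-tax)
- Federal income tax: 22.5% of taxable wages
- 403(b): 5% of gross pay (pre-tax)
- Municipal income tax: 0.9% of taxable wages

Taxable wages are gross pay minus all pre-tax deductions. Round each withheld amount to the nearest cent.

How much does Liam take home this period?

$650.93

403(b): $1,062.33 × 0.05 = $53.12
Retirement plan contribution: $1,062.33 × 0.05 = $53.12
Pre-tax total = $53.12 + $53.12 = $106.24
Taxable wages = $1,062.33 − $106.24 = $956.09
Federal income tax: $956.09 × 0.225 = $215.12
Municipal income tax: $956.09 × 0.009 = $8.60
Medicare: $1,062.33 × 0.0248 = $26.35
SDI: $1,062.33 × 0.01 = $10.62
Paid family leave insurance: $1,062.33 × 0.015 = $15.93
AD&D insurance premium: $28.54
Total deductions = $53.12 + $53.12 + $215.12 + $8.60 + $26.35 + $10.62 + $15.93 + $28.54 = $411.40
Net pay = $1,062.33 − $411.40 = $650.93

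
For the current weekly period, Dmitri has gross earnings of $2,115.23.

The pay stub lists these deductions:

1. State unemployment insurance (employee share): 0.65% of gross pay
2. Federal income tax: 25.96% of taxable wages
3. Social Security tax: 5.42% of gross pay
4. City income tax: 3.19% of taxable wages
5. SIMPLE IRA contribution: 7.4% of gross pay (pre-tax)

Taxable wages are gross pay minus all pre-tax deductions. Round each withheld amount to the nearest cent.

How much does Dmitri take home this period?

$1,259.34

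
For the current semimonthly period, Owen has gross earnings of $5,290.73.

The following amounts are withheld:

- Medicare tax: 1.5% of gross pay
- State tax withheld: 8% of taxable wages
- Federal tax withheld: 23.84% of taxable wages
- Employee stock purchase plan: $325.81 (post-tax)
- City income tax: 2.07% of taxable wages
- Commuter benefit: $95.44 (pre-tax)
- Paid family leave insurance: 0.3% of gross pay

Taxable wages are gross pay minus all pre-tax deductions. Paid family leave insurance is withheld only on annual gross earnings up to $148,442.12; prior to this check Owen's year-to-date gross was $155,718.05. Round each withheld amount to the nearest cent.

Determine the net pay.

$3,028.40

Commuter benefit: $95.44
Taxable wages = $5,290.73 − $95.44 = $5,195.29
City income tax: $5,195.29 × 0.0207 = $107.54
State tax withheld: $5,195.29 × 0.08 = $415.62
Federal tax withheld: $5,195.29 × 0.2384 = $1,238.56
Medicare tax: $5,290.73 × 0.015 = $79.36
Paid family leave insurance: annual cap $148,442.12 already reached (YTD $155,718.05), so $0.00
Employee stock purchase plan: $325.81
Total deductions = $95.44 + $107.54 + $415.62 + $1,238.56 + $79.36 + $0.00 + $325.81 = $2,262.33
Net pay = $5,290.73 − $2,262.33 = $3,028.40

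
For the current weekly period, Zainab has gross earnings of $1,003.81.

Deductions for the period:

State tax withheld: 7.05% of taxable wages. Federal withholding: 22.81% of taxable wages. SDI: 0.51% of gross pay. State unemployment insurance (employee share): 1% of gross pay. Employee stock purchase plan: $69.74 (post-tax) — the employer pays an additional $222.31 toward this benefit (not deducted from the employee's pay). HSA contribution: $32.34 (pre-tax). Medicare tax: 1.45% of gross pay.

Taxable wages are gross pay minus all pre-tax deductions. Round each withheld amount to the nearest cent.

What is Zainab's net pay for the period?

$581.93

HSA contribution: $32.34
Taxable wages = $1,003.81 − $32.34 = $971.47
State tax withheld: $971.47 × 0.0705 = $68.49
Federal withholding: $971.47 × 0.2281 = $221.59
State unemployment insurance (employee share): $1,003.81 × 0.01 = $10.04
Medicare tax: $1,003.81 × 0.0145 = $14.56
SDI: $1,003.81 × 0.0051 = $5.12
Employee stock purchase plan: $69.74
(Employer's $222.31 toward employee stock purchase plan is not withheld from the employee.)
Total deductions = $32.34 + $68.49 + $221.59 + $10.04 + $14.56 + $5.12 + $69.74 = $421.88
Net pay = $1,003.81 − $421.88 = $581.93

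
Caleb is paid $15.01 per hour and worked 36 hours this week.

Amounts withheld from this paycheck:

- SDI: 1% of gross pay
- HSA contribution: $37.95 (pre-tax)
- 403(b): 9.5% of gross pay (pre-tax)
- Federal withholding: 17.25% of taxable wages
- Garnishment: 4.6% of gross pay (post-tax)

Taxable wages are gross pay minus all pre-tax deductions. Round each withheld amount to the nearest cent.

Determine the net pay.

Gross pay: 36 × $15.01 = $540.36
HSA contribution: $37.95
403(b): $540.36 × 0.095 = $51.33
Pre-tax total = $37.95 + $51.33 = $89.28
Taxable wages = $540.36 − $89.28 = $451.08
Federal withholding: $451.08 × 0.1725 = $77.81
SDI: $540.36 × 0.01 = $5.40
Garnishment: $540.36 × 0.046 = $24.86
Total deductions = $37.95 + $51.33 + $77.81 + $5.40 + $24.86 = $197.35
Net pay = $540.36 − $197.35 = $343.01

$343.01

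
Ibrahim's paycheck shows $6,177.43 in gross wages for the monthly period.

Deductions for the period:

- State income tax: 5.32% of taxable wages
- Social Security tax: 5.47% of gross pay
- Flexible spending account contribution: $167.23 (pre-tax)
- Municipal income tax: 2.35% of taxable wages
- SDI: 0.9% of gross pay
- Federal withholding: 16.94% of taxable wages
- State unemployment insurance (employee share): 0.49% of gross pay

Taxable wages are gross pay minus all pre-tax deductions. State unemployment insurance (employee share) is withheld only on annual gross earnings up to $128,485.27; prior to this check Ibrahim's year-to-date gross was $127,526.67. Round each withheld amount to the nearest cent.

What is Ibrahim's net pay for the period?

Flexible spending account contribution: $167.23
Taxable wages = $6,177.43 − $167.23 = $6,010.20
State income tax: $6,010.20 × 0.0532 = $319.74
Municipal income tax: $6,010.20 × 0.0235 = $141.24
Federal withholding: $6,010.20 × 0.1694 = $1,018.13
SDI: $6,177.43 × 0.009 = $55.60
Social Security tax: $6,177.43 × 0.0547 = $337.91
State unemployment insurance (employee share): only $128,485.27 − $127,526.67 = $958.60 of this check is subject → $958.60 × 0.0049 = $4.70
Total deductions = $167.23 + $319.74 + $141.24 + $1,018.13 + $55.60 + $337.91 + $4.70 = $2,044.55
Net pay = $6,177.43 − $2,044.55 = $4,132.88

$4,132.88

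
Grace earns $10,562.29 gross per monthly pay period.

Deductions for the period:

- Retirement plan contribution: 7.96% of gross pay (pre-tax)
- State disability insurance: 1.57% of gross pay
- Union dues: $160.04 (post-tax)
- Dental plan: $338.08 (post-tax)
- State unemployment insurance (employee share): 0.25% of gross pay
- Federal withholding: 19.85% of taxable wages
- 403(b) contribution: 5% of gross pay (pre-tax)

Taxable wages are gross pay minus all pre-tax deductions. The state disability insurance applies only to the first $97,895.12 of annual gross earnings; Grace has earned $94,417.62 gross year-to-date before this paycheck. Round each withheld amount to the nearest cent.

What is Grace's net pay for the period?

$6,789.40

403(b) contribution: $10,562.29 × 0.05 = $528.11
Retirement plan contribution: $10,562.29 × 0.0796 = $840.76
Pre-tax total = $528.11 + $840.76 = $1,368.87
Taxable wages = $10,562.29 − $1,368.87 = $9,193.42
Federal withholding: $9,193.42 × 0.1985 = $1,824.89
State unemployment insurance (employee share): $10,562.29 × 0.0025 = $26.41
State disability insurance: only $97,895.12 − $94,417.62 = $3,477.50 of this check is subject → $3,477.50 × 0.0157 = $54.60
Union dues: $160.04
Dental plan: $338.08
Total deductions = $528.11 + $840.76 + $1,824.89 + $26.41 + $54.60 + $160.04 + $338.08 = $3,772.89
Net pay = $10,562.29 − $3,772.89 = $6,789.40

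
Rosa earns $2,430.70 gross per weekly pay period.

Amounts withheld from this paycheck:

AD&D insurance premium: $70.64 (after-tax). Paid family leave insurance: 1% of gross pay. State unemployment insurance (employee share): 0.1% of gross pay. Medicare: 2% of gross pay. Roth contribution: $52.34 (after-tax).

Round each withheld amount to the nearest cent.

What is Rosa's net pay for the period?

Paid family leave insurance: $2,430.70 × 0.01 = $24.31
Medicare: $2,430.70 × 0.02 = $48.61
State unemployment insurance (employee share): $2,430.70 × 0.001 = $2.43
Roth contribution: $52.34
AD&D insurance premium: $70.64
Total deductions = $24.31 + $48.61 + $2.43 + $52.34 + $70.64 = $198.33
Net pay = $2,430.70 − $198.33 = $2,232.37

$2,232.37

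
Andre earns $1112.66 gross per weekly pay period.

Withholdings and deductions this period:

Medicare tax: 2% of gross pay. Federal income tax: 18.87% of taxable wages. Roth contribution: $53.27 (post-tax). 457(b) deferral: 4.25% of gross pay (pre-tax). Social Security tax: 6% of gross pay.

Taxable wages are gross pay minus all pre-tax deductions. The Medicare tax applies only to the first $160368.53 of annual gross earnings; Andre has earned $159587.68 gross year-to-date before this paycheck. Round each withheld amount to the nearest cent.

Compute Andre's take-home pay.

457(b) deferral: $1112.66 × 0.0425 = $47.29
Taxable wages = $1112.66 − $47.29 = $1065.37
Federal income tax: $1065.37 × 0.1887 = $201.04
Social Security tax: $1112.66 × 0.06 = $66.76
Medicare tax: only $160368.53 − $159587.68 = $780.85 of this check is subject → $780.85 × 0.02 = $15.62
Roth contribution: $53.27
Total deductions = $47.29 + $201.04 + $66.76 + $15.62 + $53.27 = $383.98
Net pay = $1112.66 − $383.98 = $728.68

$728.68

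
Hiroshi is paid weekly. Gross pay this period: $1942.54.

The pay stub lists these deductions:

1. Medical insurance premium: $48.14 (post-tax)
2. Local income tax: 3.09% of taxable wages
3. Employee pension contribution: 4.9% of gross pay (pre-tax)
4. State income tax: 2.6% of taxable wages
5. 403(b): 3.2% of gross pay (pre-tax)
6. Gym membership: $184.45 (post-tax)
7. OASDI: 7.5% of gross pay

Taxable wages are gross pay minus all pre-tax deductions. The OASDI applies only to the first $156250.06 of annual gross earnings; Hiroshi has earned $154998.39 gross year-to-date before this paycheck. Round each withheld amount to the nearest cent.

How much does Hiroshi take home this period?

$1357.15

403(b): $1942.54 × 0.032 = $62.16
Employee pension contribution: $1942.54 × 0.049 = $95.18
Pre-tax total = $62.16 + $95.18 = $157.34
Taxable wages = $1942.54 − $157.34 = $1785.20
State income tax: $1785.20 × 0.026 = $46.42
Local income tax: $1785.20 × 0.0309 = $55.16
OASDI: only $156250.06 − $154998.39 = $1251.67 of this check is subject → $1251.67 × 0.075 = $93.88
Medical insurance premium: $48.14
Gym membership: $184.45
Total deductions = $62.16 + $95.18 + $46.42 + $55.16 + $93.88 + $48.14 + $184.45 = $585.39
Net pay = $1942.54 − $585.39 = $1357.15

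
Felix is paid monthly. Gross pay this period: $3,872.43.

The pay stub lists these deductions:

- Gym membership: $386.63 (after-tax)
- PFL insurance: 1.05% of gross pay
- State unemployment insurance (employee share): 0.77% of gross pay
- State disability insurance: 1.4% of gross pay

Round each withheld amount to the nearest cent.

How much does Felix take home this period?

State disability insurance: $3,872.43 × 0.014 = $54.21
State unemployment insurance (employee share): $3,872.43 × 0.0077 = $29.82
PFL insurance: $3,872.43 × 0.0105 = $40.66
Gym membership: $386.63
Total deductions = $54.21 + $29.82 + $40.66 + $386.63 = $511.32
Net pay = $3,872.43 − $511.32 = $3,361.11

$3,361.11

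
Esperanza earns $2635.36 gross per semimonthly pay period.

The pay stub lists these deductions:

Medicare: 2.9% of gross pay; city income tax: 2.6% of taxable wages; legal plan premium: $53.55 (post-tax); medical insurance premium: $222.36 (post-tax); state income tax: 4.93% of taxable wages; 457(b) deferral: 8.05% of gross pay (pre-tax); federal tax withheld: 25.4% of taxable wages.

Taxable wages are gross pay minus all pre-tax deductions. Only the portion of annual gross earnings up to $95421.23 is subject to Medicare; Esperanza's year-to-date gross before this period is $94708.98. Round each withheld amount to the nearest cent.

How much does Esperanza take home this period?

$1328.68

457(b) deferral: $2635.36 × 0.0805 = $212.15
Taxable wages = $2635.36 − $212.15 = $2423.21
State income tax: $2423.21 × 0.0493 = $119.46
City income tax: $2423.21 × 0.026 = $63.00
Federal tax withheld: $2423.21 × 0.254 = $615.50
Medicare: only $95421.23 − $94708.98 = $712.25 of this check is subject → $712.25 × 0.029 = $20.66
Medical insurance premium: $222.36
Legal plan premium: $53.55
Total deductions = $212.15 + $119.46 + $63.00 + $615.50 + $20.66 + $222.36 + $53.55 = $1306.68
Net pay = $2635.36 − $1306.68 = $1328.68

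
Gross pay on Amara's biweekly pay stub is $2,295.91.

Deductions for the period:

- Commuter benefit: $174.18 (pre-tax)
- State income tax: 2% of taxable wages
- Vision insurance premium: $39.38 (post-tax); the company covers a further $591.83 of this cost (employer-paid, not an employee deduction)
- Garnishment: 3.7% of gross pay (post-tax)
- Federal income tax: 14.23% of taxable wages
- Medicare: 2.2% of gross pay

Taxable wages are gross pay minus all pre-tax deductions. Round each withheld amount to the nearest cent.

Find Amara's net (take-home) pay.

Commuter benefit: $174.18
Taxable wages = $2,295.91 − $174.18 = $2,121.73
Federal income tax: $2,121.73 × 0.1423 = $301.92
State income tax: $2,121.73 × 0.02 = $42.43
Medicare: $2,295.91 × 0.022 = $50.51
Vision insurance premium: $39.38
Garnishment: $2,295.91 × 0.037 = $84.95
(Employer's $591.83 toward vision insurance premium is not withheld from the employee.)
Total deductions = $174.18 + $301.92 + $42.43 + $50.51 + $39.38 + $84.95 = $693.37
Net pay = $2,295.91 − $693.37 = $1,602.54

$1,602.54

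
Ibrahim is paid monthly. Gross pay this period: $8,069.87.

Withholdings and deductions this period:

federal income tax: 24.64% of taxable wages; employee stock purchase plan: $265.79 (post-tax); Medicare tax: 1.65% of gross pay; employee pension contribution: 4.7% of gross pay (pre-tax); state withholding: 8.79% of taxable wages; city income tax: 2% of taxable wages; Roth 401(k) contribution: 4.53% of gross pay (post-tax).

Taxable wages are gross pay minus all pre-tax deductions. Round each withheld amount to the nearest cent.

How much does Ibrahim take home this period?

Employee pension contribution: $8,069.87 × 0.047 = $379.28
Taxable wages = $8,069.87 − $379.28 = $7,690.59
State withholding: $7,690.59 × 0.0879 = $676.00
City income tax: $7,690.59 × 0.02 = $153.81
Federal income tax: $7,690.59 × 0.2464 = $1,894.96
Medicare tax: $8,069.87 × 0.0165 = $133.15
Employee stock purchase plan: $265.79
Roth 401(k) contribution: $8,069.87 × 0.0453 = $365.57
Total deductions = $379.28 + $676.00 + $153.81 + $1,894.96 + $133.15 + $265.79 + $365.57 = $3,868.56
Net pay = $8,069.87 − $3,868.56 = $4,201.31

$4,201.31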